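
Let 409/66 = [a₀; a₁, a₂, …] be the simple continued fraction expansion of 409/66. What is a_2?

Run the Euclidean algorithm, recording each quotient:
409 ÷ 66 → quotient 6, remainder 13
66 ÷ 13 → quotient 5, remainder 1
13 ÷ 1 → quotient 13, remainder 0

13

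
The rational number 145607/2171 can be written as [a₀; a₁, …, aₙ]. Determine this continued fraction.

145607 ÷ 2171 → quotient 67, remainder 150
2171 ÷ 150 → quotient 14, remainder 71
150 ÷ 71 → quotient 2, remainder 8
71 ÷ 8 → quotient 8, remainder 7
8 ÷ 7 → quotient 1, remainder 1
7 ÷ 1 → quotient 7, remainder 0

[67; 14, 2, 8, 1, 7]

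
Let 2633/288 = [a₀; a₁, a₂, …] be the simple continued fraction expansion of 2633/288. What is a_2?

Run the Euclidean algorithm, recording each quotient:
2633 ÷ 288 → quotient 9, remainder 41
288 ÷ 41 → quotient 7, remainder 1
41 ÷ 1 → quotient 41, remainder 0

41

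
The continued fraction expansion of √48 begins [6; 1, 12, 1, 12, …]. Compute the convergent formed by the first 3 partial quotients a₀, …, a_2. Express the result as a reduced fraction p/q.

90/13

Collapse the nested fraction from the inside out:
Start with 12.
1 + 1/(12/1) = 1 + 1/12 = 13/12
6 + 1/(13/12) = 6 + 12/13 = 90/13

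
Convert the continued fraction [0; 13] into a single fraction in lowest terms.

1/13

Start with 13.
0 + 1/(13/1) = 0 + 1/13 = 1/13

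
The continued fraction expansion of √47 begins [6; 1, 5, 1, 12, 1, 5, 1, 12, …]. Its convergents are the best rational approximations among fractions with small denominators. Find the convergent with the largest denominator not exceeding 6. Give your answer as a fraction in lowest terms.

41/6

List convergents until the denominator exceeds the bound:
a_0 = 6: 6/1  (≤ bound)
a_1 = 1: 7/1  (≤ bound)
a_2 = 5: 41/6  (≤ bound)
a_3 = 1: 48/7  (> 6, stop)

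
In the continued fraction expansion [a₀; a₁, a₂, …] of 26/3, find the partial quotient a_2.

Run the Euclidean algorithm, recording each quotient:
26 = 8·3 + 2, so a_0 = 8
3 = 1·2 + 1, so a_1 = 1
2 = 2·1 + 0, so a_2 = 2

2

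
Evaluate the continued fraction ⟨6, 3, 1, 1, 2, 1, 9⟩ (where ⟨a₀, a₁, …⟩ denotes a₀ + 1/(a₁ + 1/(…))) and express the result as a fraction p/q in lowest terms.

a_0 = 6: 6/1
a_1 = 3: 19/3
a_2 = 1: 25/4
a_3 = 1: 44/7
a_4 = 2: 113/18
a_5 = 1: 157/25
a_6 = 9: 1526/243

1526/243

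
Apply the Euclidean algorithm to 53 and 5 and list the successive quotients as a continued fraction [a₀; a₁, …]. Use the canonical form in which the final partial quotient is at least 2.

[10; 1, 1, 2]

53 ÷ 5 → quotient 10, remainder 3
5 ÷ 3 → quotient 1, remainder 2
3 ÷ 2 → quotient 1, remainder 1
2 ÷ 1 → quotient 2, remainder 0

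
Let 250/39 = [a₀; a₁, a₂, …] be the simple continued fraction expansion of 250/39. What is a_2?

2

Run the Euclidean algorithm, recording each quotient:
⌊250/39⌋ = 6, remainder 16
⌊39/16⌋ = 2, remainder 7
⌊16/7⌋ = 2, remainder 2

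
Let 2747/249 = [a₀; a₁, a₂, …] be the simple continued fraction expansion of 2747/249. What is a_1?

31

2747 ÷ 249 → quotient 11, remainder 8
249 ÷ 8 → quotient 31, remainder 1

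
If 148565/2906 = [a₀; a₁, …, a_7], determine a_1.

8

148565 ÷ 2906 → quotient 51, remainder 359
2906 ÷ 359 → quotient 8, remainder 34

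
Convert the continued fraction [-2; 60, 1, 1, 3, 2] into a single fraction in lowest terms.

Build up convergents one term at a time:
a_0 = -2: -2/1
a_1 = 60: -119/60
a_2 = 1: -121/61
a_3 = 1: -240/121
a_4 = 3: -841/424
a_5 = 2: -1922/969

-1922/969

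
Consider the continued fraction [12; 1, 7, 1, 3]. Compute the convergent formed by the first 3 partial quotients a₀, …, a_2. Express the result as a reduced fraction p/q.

Compute successive convergents:
a_0 = 12: 12/1
a_1 = 1: 13/1
a_2 = 7: 103/8

103/8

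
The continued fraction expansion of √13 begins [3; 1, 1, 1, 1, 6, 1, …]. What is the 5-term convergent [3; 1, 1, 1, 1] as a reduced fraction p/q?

Start with 1.
1 + 1/(1/1) = 1 + 1/1 = 2/1
1 + 1/(2/1) = 1 + 1/2 = 3/2
1 + 1/(3/2) = 1 + 2/3 = 5/3
3 + 1/(5/3) = 3 + 3/5 = 18/5

18/5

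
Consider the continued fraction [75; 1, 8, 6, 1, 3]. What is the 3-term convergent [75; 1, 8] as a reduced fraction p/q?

Starting at the tail and folding back:
Start with 8.
1 + 1/(8/1) = 1 + 1/8 = 9/8
75 + 1/(9/8) = 75 + 8/9 = 683/9

683/9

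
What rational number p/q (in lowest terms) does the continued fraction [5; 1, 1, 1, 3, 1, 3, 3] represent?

Work from the innermost term outward:
Start with 3.
3 + 1/(3/1) = 3 + 1/3 = 10/3
1 + 1/(10/3) = 1 + 3/10 = 13/10
3 + 1/(13/10) = 3 + 10/13 = 49/13
1 + 1/(49/13) = 1 + 13/49 = 62/49
1 + 1/(62/49) = 1 + 49/62 = 111/62
1 + 1/(111/62) = 1 + 62/111 = 173/111
5 + 1/(173/111) = 5 + 111/173 = 976/173

976/173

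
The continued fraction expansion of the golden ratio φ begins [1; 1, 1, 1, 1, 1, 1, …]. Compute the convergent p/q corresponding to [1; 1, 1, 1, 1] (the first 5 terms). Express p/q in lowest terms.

8/5

Collapse the nested fraction from the inside out:
Start with 1.
1 + 1/(1/1) = 1 + 1/1 = 2/1
1 + 1/(2/1) = 1 + 1/2 = 3/2
1 + 1/(3/2) = 1 + 2/3 = 5/3
1 + 1/(5/3) = 1 + 3/5 = 8/5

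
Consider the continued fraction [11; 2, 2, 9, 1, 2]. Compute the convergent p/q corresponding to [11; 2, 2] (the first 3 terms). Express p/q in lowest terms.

a_0 = 11: 11/1
a_1 = 2: 23/2
a_2 = 2: 57/5

57/5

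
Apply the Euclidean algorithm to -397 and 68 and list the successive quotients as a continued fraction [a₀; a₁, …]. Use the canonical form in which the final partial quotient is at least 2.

[-6; 6, 5, 2]

Apply division with remainder until the remainder is 0:
-397 = -6·68 + 11, so a_0 = -6
68 = 6·11 + 2, so a_1 = 6
11 = 5·2 + 1, so a_2 = 5
2 = 2·1 + 0, so a_3 = 2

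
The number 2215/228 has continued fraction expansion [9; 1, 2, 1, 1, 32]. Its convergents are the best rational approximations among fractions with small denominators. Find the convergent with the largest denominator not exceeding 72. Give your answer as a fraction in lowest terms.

68/7

a_0 = 9: 9/1  (≤ bound)
a_1 = 1: 10/1  (≤ bound)
a_2 = 2: 29/3  (≤ bound)
a_3 = 1: 39/4  (≤ bound)
a_4 = 1: 68/7  (≤ bound)
a_5 = 32: 2215/228  (> 72, stop)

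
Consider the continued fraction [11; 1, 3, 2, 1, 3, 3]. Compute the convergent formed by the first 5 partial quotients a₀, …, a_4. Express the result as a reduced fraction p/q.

153/13

Collapse the nested fraction from the inside out:
Start with 1.
2 + 1/(1/1) = 2 + 1/1 = 3/1
3 + 1/(3/1) = 3 + 1/3 = 10/3
1 + 1/(10/3) = 1 + 3/10 = 13/10
11 + 1/(13/10) = 11 + 10/13 = 153/13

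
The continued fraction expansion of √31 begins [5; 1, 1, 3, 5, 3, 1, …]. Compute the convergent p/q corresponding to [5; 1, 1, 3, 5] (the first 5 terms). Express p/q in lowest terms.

a_0 = 5: 5/1
a_1 = 1: 6/1
a_2 = 1: 11/2
a_3 = 3: 39/7
a_4 = 5: 206/37

206/37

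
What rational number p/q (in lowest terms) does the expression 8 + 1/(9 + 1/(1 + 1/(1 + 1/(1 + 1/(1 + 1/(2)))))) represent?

1013/125

Build up convergents one term at a time:
a_0 = 8: 8/1
a_1 = 9: 73/9
a_2 = 1: 81/10
a_3 = 1: 154/19
a_4 = 1: 235/29
a_5 = 1: 389/48
a_6 = 2: 1013/125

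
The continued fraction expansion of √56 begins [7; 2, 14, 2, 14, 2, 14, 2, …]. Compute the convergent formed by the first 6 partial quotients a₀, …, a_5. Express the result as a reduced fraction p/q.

13455/1798

a_0 = 7: 7/1
a_1 = 2: 15/2
a_2 = 14: 217/29
a_3 = 2: 449/60
a_4 = 14: 6503/869
a_5 = 2: 13455/1798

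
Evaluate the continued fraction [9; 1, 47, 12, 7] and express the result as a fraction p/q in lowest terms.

40785/4087

a_0 = 9: 9/1
a_1 = 1: 10/1
a_2 = 47: 479/48
a_3 = 12: 5758/577
a_4 = 7: 40785/4087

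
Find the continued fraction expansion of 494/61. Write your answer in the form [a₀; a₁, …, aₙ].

[8; 10, 6]

Repeatedly divide and take the remainder:
494 ÷ 61 → quotient 8, remainder 6
61 ÷ 6 → quotient 10, remainder 1
6 ÷ 1 → quotient 6, remainder 0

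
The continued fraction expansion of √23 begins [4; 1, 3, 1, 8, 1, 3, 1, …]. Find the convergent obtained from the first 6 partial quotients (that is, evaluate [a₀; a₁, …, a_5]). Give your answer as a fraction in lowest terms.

a_0 = 4: 4/1
a_1 = 1: 5/1
a_2 = 3: 19/4
a_3 = 1: 24/5
a_4 = 8: 211/44
a_5 = 1: 235/49

235/49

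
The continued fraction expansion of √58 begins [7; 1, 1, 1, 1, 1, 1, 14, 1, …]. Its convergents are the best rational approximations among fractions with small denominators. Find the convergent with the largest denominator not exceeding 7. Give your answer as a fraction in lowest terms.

List convergents until the denominator exceeds the bound:
a_0 = 7: 7/1  (≤ bound)
a_1 = 1: 8/1  (≤ bound)
a_2 = 1: 15/2  (≤ bound)
a_3 = 1: 23/3  (≤ bound)
a_4 = 1: 38/5  (≤ bound)
a_5 = 1: 61/8  (> 7, stop)

38/5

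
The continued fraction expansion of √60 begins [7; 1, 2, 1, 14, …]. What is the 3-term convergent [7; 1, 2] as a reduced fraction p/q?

23/3

Build up convergents one term at a time:
a_0 = 7: 7/1
a_1 = 1: 8/1
a_2 = 2: 23/3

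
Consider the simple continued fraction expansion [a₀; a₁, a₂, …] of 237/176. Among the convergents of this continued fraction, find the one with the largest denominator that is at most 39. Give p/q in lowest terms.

List convergents until the denominator exceeds the bound:
a_0 = 1: 1/1  (≤ bound)
a_1 = 2: 3/2  (≤ bound)
a_2 = 1: 4/3  (≤ bound)
a_3 = 7: 31/23  (≤ bound)
a_4 = 1: 35/26  (≤ bound)
a_5 = 2: 101/75  (> 39, stop)

35/26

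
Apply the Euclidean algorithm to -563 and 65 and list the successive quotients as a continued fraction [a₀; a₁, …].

[-9; 2, 1, 21]

-563 ÷ 65 → quotient -9, remainder 22
65 ÷ 22 → quotient 2, remainder 21
22 ÷ 21 → quotient 1, remainder 1
21 ÷ 1 → quotient 21, remainder 0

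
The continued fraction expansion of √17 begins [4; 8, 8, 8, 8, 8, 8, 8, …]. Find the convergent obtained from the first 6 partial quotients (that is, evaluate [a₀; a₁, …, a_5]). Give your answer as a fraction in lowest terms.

Use the convergent recurrence hₖ = aₖ·hₖ₋₁ + hₖ₋₂ (and likewise for the denominators kₖ):
a_0 = 4: 4/1
a_1 = 8: 33/8
a_2 = 8: 268/65
a_3 = 8: 2177/528
a_4 = 8: 17684/4289
a_5 = 8: 143649/34840

143649/34840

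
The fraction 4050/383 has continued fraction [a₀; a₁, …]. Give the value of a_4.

Run the Euclidean algorithm, recording each quotient:
4050 = 10·383 + 220, so a_0 = 10
383 = 1·220 + 163, so a_1 = 1
220 = 1·163 + 57, so a_2 = 1
163 = 2·57 + 49, so a_3 = 2
57 = 1·49 + 8, so a_4 = 1

1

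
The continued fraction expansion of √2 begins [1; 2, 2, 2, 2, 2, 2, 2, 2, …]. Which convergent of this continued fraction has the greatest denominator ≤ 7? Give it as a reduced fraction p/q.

List convergents until the denominator exceeds the bound:
a_0 = 1: 1/1  (≤ bound)
a_1 = 2: 3/2  (≤ bound)
a_2 = 2: 7/5  (≤ bound)
a_3 = 2: 17/12  (> 7, stop)

7/5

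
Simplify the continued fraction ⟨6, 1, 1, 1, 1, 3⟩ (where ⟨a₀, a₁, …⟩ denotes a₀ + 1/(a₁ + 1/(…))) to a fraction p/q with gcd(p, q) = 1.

119/18

Starting at the tail and folding back:
Start with 3.
1 + 1/(3/1) = 1 + 1/3 = 4/3
1 + 1/(4/3) = 1 + 3/4 = 7/4
1 + 1/(7/4) = 1 + 4/7 = 11/7
1 + 1/(11/7) = 1 + 7/11 = 18/11
6 + 1/(18/11) = 6 + 11/18 = 119/18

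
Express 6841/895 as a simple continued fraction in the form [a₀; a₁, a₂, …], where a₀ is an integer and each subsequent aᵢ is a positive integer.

[7; 1, 1, 1, 4, 6, 1, 8]

6841 ÷ 895 → quotient 7, remainder 576
895 ÷ 576 → quotient 1, remainder 319
576 ÷ 319 → quotient 1, remainder 257
319 ÷ 257 → quotient 1, remainder 62
257 ÷ 62 → quotient 4, remainder 9
62 ÷ 9 → quotient 6, remainder 8
9 ÷ 8 → quotient 1, remainder 1
8 ÷ 1 → quotient 8, remainder 0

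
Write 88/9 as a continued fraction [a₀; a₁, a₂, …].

88 = 9·9 + 7, so a_0 = 9
9 = 1·7 + 2, so a_1 = 1
7 = 3·2 + 1, so a_2 = 3
2 = 2·1 + 0, so a_3 = 2

[9; 1, 3, 2]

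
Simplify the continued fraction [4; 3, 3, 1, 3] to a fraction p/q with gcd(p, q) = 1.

Use the convergent recurrence hₖ = aₖ·hₖ₋₁ + hₖ₋₂ (and likewise for the denominators kₖ):
a_0 = 4: 4/1
a_1 = 3: 13/3
a_2 = 3: 43/10
a_3 = 1: 56/13
a_4 = 3: 211/49

211/49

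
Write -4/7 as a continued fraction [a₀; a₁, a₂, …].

[-1; 2, 3]

-4 = -1·7 + 3, so a_0 = -1
7 = 2·3 + 1, so a_1 = 2
3 = 3·1 + 0, so a_2 = 3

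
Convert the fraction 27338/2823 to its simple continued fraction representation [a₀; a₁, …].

[9; 1, 2, 6, 14, 1, 2, 3]

27338 ÷ 2823 → quotient 9, remainder 1931
2823 ÷ 1931 → quotient 1, remainder 892
1931 ÷ 892 → quotient 2, remainder 147
892 ÷ 147 → quotient 6, remainder 10
147 ÷ 10 → quotient 14, remainder 7
10 ÷ 7 → quotient 1, remainder 3
7 ÷ 3 → quotient 2, remainder 1
3 ÷ 1 → quotient 3, remainder 0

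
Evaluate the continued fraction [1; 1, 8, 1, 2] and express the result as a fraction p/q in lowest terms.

Compute successive convergents:
a_0 = 1: 1/1
a_1 = 1: 2/1
a_2 = 8: 17/9
a_3 = 1: 19/10
a_4 = 2: 55/29

55/29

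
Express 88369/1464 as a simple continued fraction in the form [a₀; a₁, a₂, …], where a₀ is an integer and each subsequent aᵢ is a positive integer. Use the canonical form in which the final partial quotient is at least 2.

[60; 2, 1, 3, 3, 3, 12]

Apply division with remainder until the remainder is 0:
88369 ÷ 1464 → quotient 60, remainder 529
1464 ÷ 529 → quotient 2, remainder 406
529 ÷ 406 → quotient 1, remainder 123
406 ÷ 123 → quotient 3, remainder 37
123 ÷ 37 → quotient 3, remainder 12
37 ÷ 12 → quotient 3, remainder 1
12 ÷ 1 → quotient 12, remainder 0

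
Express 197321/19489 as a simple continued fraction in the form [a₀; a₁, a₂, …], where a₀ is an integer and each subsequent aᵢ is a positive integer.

[10; 8, 59, 3, 2, 2, 2]

Apply division with remainder until the remainder is 0:
⌊197321/19489⌋ = 10, remainder 2431
⌊19489/2431⌋ = 8, remainder 41
⌊2431/41⌋ = 59, remainder 12
⌊41/12⌋ = 3, remainder 5
⌊12/5⌋ = 2, remainder 2
⌊5/2⌋ = 2, remainder 1
⌊2/1⌋ = 2, remainder 0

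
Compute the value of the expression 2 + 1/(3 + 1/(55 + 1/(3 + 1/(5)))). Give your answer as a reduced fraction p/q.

Start with 5.
3 + 1/(5/1) = 3 + 1/5 = 16/5
55 + 1/(16/5) = 55 + 5/16 = 885/16
3 + 1/(885/16) = 3 + 16/885 = 2671/885
2 + 1/(2671/885) = 2 + 885/2671 = 6227/2671

6227/2671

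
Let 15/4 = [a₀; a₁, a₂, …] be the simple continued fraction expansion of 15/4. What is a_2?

⌊15/4⌋ = 3, remainder 3
⌊4/3⌋ = 1, remainder 1
⌊3/1⌋ = 3, remainder 0

3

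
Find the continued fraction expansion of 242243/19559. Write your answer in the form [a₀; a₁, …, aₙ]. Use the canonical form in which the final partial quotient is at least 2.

[12; 2, 1, 1, 2, 9, 53, 3]

⌊242243/19559⌋ = 12, remainder 7535
⌊19559/7535⌋ = 2, remainder 4489
⌊7535/4489⌋ = 1, remainder 3046
⌊4489/3046⌋ = 1, remainder 1443
⌊3046/1443⌋ = 2, remainder 160
⌊1443/160⌋ = 9, remainder 3
⌊160/3⌋ = 53, remainder 1
⌊3/1⌋ = 3, remainder 0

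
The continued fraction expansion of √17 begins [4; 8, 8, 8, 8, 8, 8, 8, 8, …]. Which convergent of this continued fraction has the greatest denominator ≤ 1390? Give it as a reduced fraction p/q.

a_0 = 4: 4/1  (≤ bound)
a_1 = 8: 33/8  (≤ bound)
a_2 = 8: 268/65  (≤ bound)
a_3 = 8: 2177/528  (≤ bound)
a_4 = 8: 17684/4289  (> 1390, stop)

2177/528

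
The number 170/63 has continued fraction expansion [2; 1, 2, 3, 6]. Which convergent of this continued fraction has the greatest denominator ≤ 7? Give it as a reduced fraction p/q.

8/3

a_0 = 2: 2/1  (≤ bound)
a_1 = 1: 3/1  (≤ bound)
a_2 = 2: 8/3  (≤ bound)
a_3 = 3: 27/10  (> 7, stop)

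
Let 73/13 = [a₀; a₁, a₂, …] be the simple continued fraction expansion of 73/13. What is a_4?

1

73 ÷ 13 → quotient 5, remainder 8
13 ÷ 8 → quotient 1, remainder 5
8 ÷ 5 → quotient 1, remainder 3
5 ÷ 3 → quotient 1, remainder 2
3 ÷ 2 → quotient 1, remainder 1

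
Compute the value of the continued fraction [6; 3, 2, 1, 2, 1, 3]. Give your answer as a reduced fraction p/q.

a_0 = 6: 6/1
a_1 = 3: 19/3
a_2 = 2: 44/7
a_3 = 1: 63/10
a_4 = 2: 170/27
a_5 = 1: 233/37
a_6 = 3: 869/138

869/138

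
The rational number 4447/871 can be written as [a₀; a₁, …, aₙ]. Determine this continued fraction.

4447 = 5·871 + 92, so a_0 = 5
871 = 9·92 + 43, so a_1 = 9
92 = 2·43 + 6, so a_2 = 2
43 = 7·6 + 1, so a_3 = 7
6 = 6·1 + 0, so a_4 = 6

[5; 9, 2, 7, 6]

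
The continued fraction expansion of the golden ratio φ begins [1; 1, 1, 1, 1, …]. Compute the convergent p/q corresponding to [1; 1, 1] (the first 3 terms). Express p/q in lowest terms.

a_0 = 1: 1/1
a_1 = 1: 2/1
a_2 = 1: 3/2

3/2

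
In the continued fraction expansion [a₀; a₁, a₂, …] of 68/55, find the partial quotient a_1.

68 ÷ 55 → quotient 1, remainder 13
55 ÷ 13 → quotient 4, remainder 3

4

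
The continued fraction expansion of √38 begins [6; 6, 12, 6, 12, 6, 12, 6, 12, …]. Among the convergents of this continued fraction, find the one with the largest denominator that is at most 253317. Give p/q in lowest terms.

a_0 = 6: 6/1  (≤ bound)
a_1 = 6: 37/6  (≤ bound)
a_2 = 12: 450/73  (≤ bound)
a_3 = 6: 2737/444  (≤ bound)
a_4 = 12: 33294/5401  (≤ bound)
a_5 = 6: 202501/32850  (≤ bound)
a_6 = 12: 2463306/399601  (> 253317, stop)

202501/32850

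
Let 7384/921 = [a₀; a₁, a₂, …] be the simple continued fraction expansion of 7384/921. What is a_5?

Repeatedly divide and take the remainder:
⌊7384/921⌋ = 8, remainder 16
⌊921/16⌋ = 57, remainder 9
⌊16/9⌋ = 1, remainder 7
⌊9/7⌋ = 1, remainder 2
⌊7/2⌋ = 3, remainder 1
⌊2/1⌋ = 2, remainder 0

2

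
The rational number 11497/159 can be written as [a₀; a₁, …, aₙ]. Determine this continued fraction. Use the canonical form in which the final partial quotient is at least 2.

[72; 3, 4, 12]

Run the Euclidean algorithm, recording each quotient:
11497 ÷ 159 → quotient 72, remainder 49
159 ÷ 49 → quotient 3, remainder 12
49 ÷ 12 → quotient 4, remainder 1
12 ÷ 1 → quotient 12, remainder 0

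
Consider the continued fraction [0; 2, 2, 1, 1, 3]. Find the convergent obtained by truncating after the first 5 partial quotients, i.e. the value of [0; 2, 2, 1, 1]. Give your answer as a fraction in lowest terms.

5/12

a_0 = 0: 0/1
a_1 = 2: 1/2
a_2 = 2: 2/5
a_3 = 1: 3/7
a_4 = 1: 5/12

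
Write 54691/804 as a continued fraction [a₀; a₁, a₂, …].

Repeatedly divide and take the remainder:
54691 = 68·804 + 19, so a_0 = 68
804 = 42·19 + 6, so a_1 = 42
19 = 3·6 + 1, so a_2 = 3
6 = 6·1 + 0, so a_3 = 6

[68; 42, 3, 6]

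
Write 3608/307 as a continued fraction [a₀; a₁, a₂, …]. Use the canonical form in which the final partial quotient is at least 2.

[11; 1, 3, 25, 3]

3608 = 11·307 + 231, so a_0 = 11
307 = 1·231 + 76, so a_1 = 1
231 = 3·76 + 3, so a_2 = 3
76 = 25·3 + 1, so a_3 = 25
3 = 3·1 + 0, so a_4 = 3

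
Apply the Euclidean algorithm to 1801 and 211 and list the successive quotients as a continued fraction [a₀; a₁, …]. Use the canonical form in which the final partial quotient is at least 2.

[8; 1, 1, 6, 1, 1, 7]

1801 = 8·211 + 113, so a_0 = 8
211 = 1·113 + 98, so a_1 = 1
113 = 1·98 + 15, so a_2 = 1
98 = 6·15 + 8, so a_3 = 6
15 = 1·8 + 7, so a_4 = 1
8 = 1·7 + 1, so a_5 = 1
7 = 7·1 + 0, so a_6 = 7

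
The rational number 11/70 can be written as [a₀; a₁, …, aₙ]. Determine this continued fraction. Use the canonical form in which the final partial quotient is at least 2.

11 ÷ 70 → quotient 0, remainder 11
70 ÷ 11 → quotient 6, remainder 4
11 ÷ 4 → quotient 2, remainder 3
4 ÷ 3 → quotient 1, remainder 1
3 ÷ 1 → quotient 3, remainder 0

[0; 6, 2, 1, 3]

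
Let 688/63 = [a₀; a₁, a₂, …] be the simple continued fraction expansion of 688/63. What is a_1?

1

688 = 10·63 + 58, so a_0 = 10
63 = 1·58 + 5, so a_1 = 1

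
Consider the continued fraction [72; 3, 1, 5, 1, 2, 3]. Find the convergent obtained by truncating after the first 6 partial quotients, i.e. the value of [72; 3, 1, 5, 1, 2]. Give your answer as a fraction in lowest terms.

Use the convergent recurrence hₖ = aₖ·hₖ₋₁ + hₖ₋₂ (and likewise for the denominators kₖ):
a_0 = 72: 72/1
a_1 = 3: 217/3
a_2 = 1: 289/4
a_3 = 5: 1662/23
a_4 = 1: 1951/27
a_5 = 2: 5564/77

5564/77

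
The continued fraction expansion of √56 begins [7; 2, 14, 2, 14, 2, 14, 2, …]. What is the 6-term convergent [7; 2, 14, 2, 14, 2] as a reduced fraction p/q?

a_0 = 7: 7/1
a_1 = 2: 15/2
a_2 = 14: 217/29
a_3 = 2: 449/60
a_4 = 14: 6503/869
a_5 = 2: 13455/1798

13455/1798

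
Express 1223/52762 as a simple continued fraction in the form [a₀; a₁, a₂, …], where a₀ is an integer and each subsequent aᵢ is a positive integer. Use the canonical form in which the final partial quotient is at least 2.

[0; 43, 7, 14, 2, 2, 2]

⌊1223/52762⌋ = 0, remainder 1223
⌊52762/1223⌋ = 43, remainder 173
⌊1223/173⌋ = 7, remainder 12
⌊173/12⌋ = 14, remainder 5
⌊12/5⌋ = 2, remainder 2
⌊5/2⌋ = 2, remainder 1
⌊2/1⌋ = 2, remainder 0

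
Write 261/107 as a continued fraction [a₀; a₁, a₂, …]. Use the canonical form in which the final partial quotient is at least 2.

[2; 2, 3, 1, 1, 1, 1, 2]

⌊261/107⌋ = 2, remainder 47
⌊107/47⌋ = 2, remainder 13
⌊47/13⌋ = 3, remainder 8
⌊13/8⌋ = 1, remainder 5
⌊8/5⌋ = 1, remainder 3
⌊5/3⌋ = 1, remainder 2
⌊3/2⌋ = 1, remainder 1
⌊2/1⌋ = 2, remainder 0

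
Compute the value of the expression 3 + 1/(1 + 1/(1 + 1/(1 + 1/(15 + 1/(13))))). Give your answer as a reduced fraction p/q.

2247/614

Starting at the tail and folding back:
Start with 13.
15 + 1/(13/1) = 15 + 1/13 = 196/13
1 + 1/(196/13) = 1 + 13/196 = 209/196
1 + 1/(209/196) = 1 + 196/209 = 405/209
1 + 1/(405/209) = 1 + 209/405 = 614/405
3 + 1/(614/405) = 3 + 405/614 = 2247/614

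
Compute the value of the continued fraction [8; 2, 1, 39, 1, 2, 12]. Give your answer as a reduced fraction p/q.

37329/4478

Compute successive convergents:
a_0 = 8: 8/1
a_1 = 2: 17/2
a_2 = 1: 25/3
a_3 = 39: 992/119
a_4 = 1: 1017/122
a_5 = 2: 3026/363
a_6 = 12: 37329/4478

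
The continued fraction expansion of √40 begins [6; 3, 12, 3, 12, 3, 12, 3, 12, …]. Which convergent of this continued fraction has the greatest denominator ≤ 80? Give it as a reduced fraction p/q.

234/37

a_0 = 6: 6/1  (≤ bound)
a_1 = 3: 19/3  (≤ bound)
a_2 = 12: 234/37  (≤ bound)
a_3 = 3: 721/114  (> 80, stop)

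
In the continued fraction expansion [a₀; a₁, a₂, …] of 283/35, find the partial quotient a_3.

2

⌊283/35⌋ = 8, remainder 3
⌊35/3⌋ = 11, remainder 2
⌊3/2⌋ = 1, remainder 1
⌊2/1⌋ = 2, remainder 0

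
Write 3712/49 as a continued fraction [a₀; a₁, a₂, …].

[75; 1, 3, 12]

3712 = 75·49 + 37, so a_0 = 75
49 = 1·37 + 12, so a_1 = 1
37 = 3·12 + 1, so a_2 = 3
12 = 12·1 + 0, so a_3 = 12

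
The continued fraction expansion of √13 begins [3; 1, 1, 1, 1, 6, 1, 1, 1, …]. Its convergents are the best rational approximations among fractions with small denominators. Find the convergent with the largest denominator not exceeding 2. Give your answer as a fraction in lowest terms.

7/2

List convergents until the denominator exceeds the bound:
a_0 = 3: 3/1  (≤ bound)
a_1 = 1: 4/1  (≤ bound)
a_2 = 1: 7/2  (≤ bound)
a_3 = 1: 11/3  (> 2, stop)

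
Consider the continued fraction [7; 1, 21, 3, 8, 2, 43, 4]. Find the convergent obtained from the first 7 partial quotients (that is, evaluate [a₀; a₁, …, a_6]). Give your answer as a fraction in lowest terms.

409112/51427

Work from the innermost term outward:
Start with 43.
2 + 1/(43/1) = 2 + 1/43 = 87/43
8 + 1/(87/43) = 8 + 43/87 = 739/87
3 + 1/(739/87) = 3 + 87/739 = 2304/739
21 + 1/(2304/739) = 21 + 739/2304 = 49123/2304
1 + 1/(49123/2304) = 1 + 2304/49123 = 51427/49123
7 + 1/(51427/49123) = 7 + 49123/51427 = 409112/51427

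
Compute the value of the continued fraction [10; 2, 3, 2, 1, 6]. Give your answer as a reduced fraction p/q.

Start with 6.
1 + 1/(6/1) = 1 + 1/6 = 7/6
2 + 1/(7/6) = 2 + 6/7 = 20/7
3 + 1/(20/7) = 3 + 7/20 = 67/20
2 + 1/(67/20) = 2 + 20/67 = 154/67
10 + 1/(154/67) = 10 + 67/154 = 1607/154

1607/154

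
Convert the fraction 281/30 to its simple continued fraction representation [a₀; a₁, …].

Apply division with remainder until the remainder is 0:
281 = 9·30 + 11, so a_0 = 9
30 = 2·11 + 8, so a_1 = 2
11 = 1·8 + 3, so a_2 = 1
8 = 2·3 + 2, so a_3 = 2
3 = 1·2 + 1, so a_4 = 1
2 = 2·1 + 0, so a_5 = 2

[9; 2, 1, 2, 1, 2]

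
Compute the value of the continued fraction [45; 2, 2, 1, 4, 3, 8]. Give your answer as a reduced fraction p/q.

a_0 = 45: 45/1
a_1 = 2: 91/2
a_2 = 2: 227/5
a_3 = 1: 318/7
a_4 = 4: 1499/33
a_5 = 3: 4815/106
a_6 = 8: 40019/881

40019/881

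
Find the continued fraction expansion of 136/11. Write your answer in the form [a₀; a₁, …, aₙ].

136 ÷ 11 → quotient 12, remainder 4
11 ÷ 4 → quotient 2, remainder 3
4 ÷ 3 → quotient 1, remainder 1
3 ÷ 1 → quotient 3, remainder 0

[12; 2, 1, 3]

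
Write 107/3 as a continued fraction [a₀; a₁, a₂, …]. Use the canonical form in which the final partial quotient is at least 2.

[35; 1, 2]

⌊107/3⌋ = 35, remainder 2
⌊3/2⌋ = 1, remainder 1
⌊2/1⌋ = 2, remainder 0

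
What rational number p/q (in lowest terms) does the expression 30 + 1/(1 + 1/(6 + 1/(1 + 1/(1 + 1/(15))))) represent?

7192/233

Start with 15.
1 + 1/(15/1) = 1 + 1/15 = 16/15
1 + 1/(16/15) = 1 + 15/16 = 31/16
6 + 1/(31/16) = 6 + 16/31 = 202/31
1 + 1/(202/31) = 1 + 31/202 = 233/202
30 + 1/(233/202) = 30 + 202/233 = 7192/233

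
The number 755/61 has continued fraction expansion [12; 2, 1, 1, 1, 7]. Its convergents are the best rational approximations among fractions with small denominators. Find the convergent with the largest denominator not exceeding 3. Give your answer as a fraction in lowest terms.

a_0 = 12: 12/1  (≤ bound)
a_1 = 2: 25/2  (≤ bound)
a_2 = 1: 37/3  (≤ bound)
a_3 = 1: 62/5  (> 3, stop)

37/3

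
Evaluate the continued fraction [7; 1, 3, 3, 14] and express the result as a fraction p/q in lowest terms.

Collapse the nested fraction from the inside out:
Start with 14.
3 + 1/(14/1) = 3 + 1/14 = 43/14
3 + 1/(43/14) = 3 + 14/43 = 143/43
1 + 1/(143/43) = 1 + 43/143 = 186/143
7 + 1/(186/143) = 7 + 143/186 = 1445/186

1445/186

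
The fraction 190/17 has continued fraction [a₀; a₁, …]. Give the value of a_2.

1

190 = 11·17 + 3, so a_0 = 11
17 = 5·3 + 2, so a_1 = 5
3 = 1·2 + 1, so a_2 = 1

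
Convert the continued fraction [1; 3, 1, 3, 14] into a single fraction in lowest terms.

Compute successive convergents:
a_0 = 1: 1/1
a_1 = 3: 4/3
a_2 = 1: 5/4
a_3 = 3: 19/15
a_4 = 14: 271/214

271/214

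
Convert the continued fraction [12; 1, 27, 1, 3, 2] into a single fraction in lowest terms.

Start with 2.
3 + 1/(2/1) = 3 + 1/2 = 7/2
1 + 1/(7/2) = 1 + 2/7 = 9/7
27 + 1/(9/7) = 27 + 7/9 = 250/9
1 + 1/(250/9) = 1 + 9/250 = 259/250
12 + 1/(259/250) = 12 + 250/259 = 3358/259

3358/259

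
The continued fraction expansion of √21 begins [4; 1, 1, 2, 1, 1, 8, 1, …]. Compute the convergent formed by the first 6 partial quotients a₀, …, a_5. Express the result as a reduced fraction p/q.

Start with 1.
1 + 1/(1/1) = 1 + 1/1 = 2/1
2 + 1/(2/1) = 2 + 1/2 = 5/2
1 + 1/(5/2) = 1 + 2/5 = 7/5
1 + 1/(7/5) = 1 + 5/7 = 12/7
4 + 1/(12/7) = 4 + 7/12 = 55/12

55/12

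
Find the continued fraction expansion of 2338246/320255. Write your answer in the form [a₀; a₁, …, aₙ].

2338246 = 7·320255 + 96461, so a_0 = 7
320255 = 3·96461 + 30872, so a_1 = 3
96461 = 3·30872 + 3845, so a_2 = 3
30872 = 8·3845 + 112, so a_3 = 8
3845 = 34·112 + 37, so a_4 = 34
112 = 3·37 + 1, so a_5 = 3
37 = 37·1 + 0, so a_6 = 37

[7; 3, 3, 8, 34, 3, 37]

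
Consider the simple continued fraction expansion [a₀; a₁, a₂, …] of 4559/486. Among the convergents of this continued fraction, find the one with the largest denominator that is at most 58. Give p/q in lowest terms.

List convergents until the denominator exceeds the bound:
a_0 = 9: 9/1  (≤ bound)
a_1 = 2: 19/2  (≤ bound)
a_2 = 1: 28/3  (≤ bound)
a_3 = 1: 47/5  (≤ bound)
a_4 = 1: 75/8  (≤ bound)
a_5 = 2: 197/21  (≤ bound)
a_6 = 7: 1454/155  (> 58, stop)

197/21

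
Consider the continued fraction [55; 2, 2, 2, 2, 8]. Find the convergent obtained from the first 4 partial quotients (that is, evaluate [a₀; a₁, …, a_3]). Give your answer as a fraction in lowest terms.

Start with 2.
2 + 1/(2/1) = 2 + 1/2 = 5/2
2 + 1/(5/2) = 2 + 2/5 = 12/5
55 + 1/(12/5) = 55 + 5/12 = 665/12

665/12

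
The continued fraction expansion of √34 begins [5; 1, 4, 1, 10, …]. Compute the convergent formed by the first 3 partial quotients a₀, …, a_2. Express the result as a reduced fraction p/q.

Collapse the nested fraction from the inside out:
Start with 4.
1 + 1/(4/1) = 1 + 1/4 = 5/4
5 + 1/(5/4) = 5 + 4/5 = 29/5

29/5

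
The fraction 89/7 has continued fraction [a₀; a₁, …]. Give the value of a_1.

Run the Euclidean algorithm, recording each quotient:
89 = 12·7 + 5, so a_0 = 12
7 = 1·5 + 2, so a_1 = 1

1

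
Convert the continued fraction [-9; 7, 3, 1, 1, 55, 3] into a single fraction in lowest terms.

-75803/8553

a_0 = -9: -9/1
a_1 = 7: -62/7
a_2 = 3: -195/22
a_3 = 1: -257/29
a_4 = 1: -452/51
a_5 = 55: -25117/2834
a_6 = 3: -75803/8553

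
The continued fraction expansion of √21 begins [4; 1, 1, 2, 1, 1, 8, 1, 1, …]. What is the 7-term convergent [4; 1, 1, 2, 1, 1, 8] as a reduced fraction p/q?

Starting at the tail and folding back:
Start with 8.
1 + 1/(8/1) = 1 + 1/8 = 9/8
1 + 1/(9/8) = 1 + 8/9 = 17/9
2 + 1/(17/9) = 2 + 9/17 = 43/17
1 + 1/(43/17) = 1 + 17/43 = 60/43
1 + 1/(60/43) = 1 + 43/60 = 103/60
4 + 1/(103/60) = 4 + 60/103 = 472/103

472/103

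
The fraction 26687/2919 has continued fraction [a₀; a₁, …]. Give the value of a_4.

26687 = 9·2919 + 416, so a_0 = 9
2919 = 7·416 + 7, so a_1 = 7
416 = 59·7 + 3, so a_2 = 59
7 = 2·3 + 1, so a_3 = 2
3 = 3·1 + 0, so a_4 = 3

3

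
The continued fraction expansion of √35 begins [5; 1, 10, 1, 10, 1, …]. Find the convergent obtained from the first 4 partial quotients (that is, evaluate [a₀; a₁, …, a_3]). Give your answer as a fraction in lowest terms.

71/12

Use the convergent recurrence hₖ = aₖ·hₖ₋₁ + hₖ₋₂ (and likewise for the denominators kₖ):
a_0 = 5: 5/1
a_1 = 1: 6/1
a_2 = 10: 65/11
a_3 = 1: 71/12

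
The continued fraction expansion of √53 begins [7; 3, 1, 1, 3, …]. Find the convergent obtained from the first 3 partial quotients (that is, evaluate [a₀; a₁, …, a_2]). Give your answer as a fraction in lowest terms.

29/4

Work from the innermost term outward:
Start with 1.
3 + 1/(1/1) = 3 + 1/1 = 4/1
7 + 1/(4/1) = 7 + 1/4 = 29/4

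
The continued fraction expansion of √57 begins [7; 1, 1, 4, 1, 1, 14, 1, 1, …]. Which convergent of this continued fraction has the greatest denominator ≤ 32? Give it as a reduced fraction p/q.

a_0 = 7: 7/1  (≤ bound)
a_1 = 1: 8/1  (≤ bound)
a_2 = 1: 15/2  (≤ bound)
a_3 = 4: 68/9  (≤ bound)
a_4 = 1: 83/11  (≤ bound)
a_5 = 1: 151/20  (≤ bound)
a_6 = 14: 2197/291  (> 32, stop)

151/20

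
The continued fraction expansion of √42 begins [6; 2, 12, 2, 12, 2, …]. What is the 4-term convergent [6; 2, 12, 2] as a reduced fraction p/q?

a_0 = 6: 6/1
a_1 = 2: 13/2
a_2 = 12: 162/25
a_3 = 2: 337/52

337/52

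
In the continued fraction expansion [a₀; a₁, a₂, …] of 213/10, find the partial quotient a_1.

213 ÷ 10 → quotient 21, remainder 3
10 ÷ 3 → quotient 3, remainder 1

3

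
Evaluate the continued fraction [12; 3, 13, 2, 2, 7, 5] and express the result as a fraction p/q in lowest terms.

Work from the innermost term outward:
Start with 5.
7 + 1/(5/1) = 7 + 1/5 = 36/5
2 + 1/(36/5) = 2 + 5/36 = 77/36
2 + 1/(77/36) = 2 + 36/77 = 190/77
13 + 1/(190/77) = 13 + 77/190 = 2547/190
3 + 1/(2547/190) = 3 + 190/2547 = 7831/2547
12 + 1/(7831/2547) = 12 + 2547/7831 = 96519/7831

96519/7831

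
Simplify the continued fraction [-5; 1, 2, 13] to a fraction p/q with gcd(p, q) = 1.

-173/40

a_0 = -5: -5/1
a_1 = 1: -4/1
a_2 = 2: -13/3
a_3 = 13: -173/40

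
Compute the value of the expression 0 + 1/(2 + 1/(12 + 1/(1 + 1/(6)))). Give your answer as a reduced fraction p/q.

Compute successive convergents:
a_0 = 0: 0/1
a_1 = 2: 1/2
a_2 = 12: 12/25
a_3 = 1: 13/27
a_4 = 6: 90/187

90/187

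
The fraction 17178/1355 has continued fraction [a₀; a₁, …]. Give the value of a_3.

9

17178 = 12·1355 + 918, so a_0 = 12
1355 = 1·918 + 437, so a_1 = 1
918 = 2·437 + 44, so a_2 = 2
437 = 9·44 + 41, so a_3 = 9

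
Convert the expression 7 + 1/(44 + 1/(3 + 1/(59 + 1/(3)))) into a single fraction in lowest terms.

Compute successive convergents:
a_0 = 7: 7/1
a_1 = 44: 309/44
a_2 = 3: 934/133
a_3 = 59: 55415/7891
a_4 = 3: 167179/23806

167179/23806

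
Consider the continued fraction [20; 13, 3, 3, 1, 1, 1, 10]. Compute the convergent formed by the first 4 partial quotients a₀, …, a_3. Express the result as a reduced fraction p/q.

2670/133

Use the convergent recurrence hₖ = aₖ·hₖ₋₁ + hₖ₋₂ (and likewise for the denominators kₖ):
a_0 = 20: 20/1
a_1 = 13: 261/13
a_2 = 3: 803/40
a_3 = 3: 2670/133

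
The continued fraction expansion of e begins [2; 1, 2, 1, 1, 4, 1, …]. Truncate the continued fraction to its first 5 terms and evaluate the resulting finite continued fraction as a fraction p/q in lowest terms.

19/7

a_0 = 2: 2/1
a_1 = 1: 3/1
a_2 = 2: 8/3
a_3 = 1: 11/4
a_4 = 1: 19/7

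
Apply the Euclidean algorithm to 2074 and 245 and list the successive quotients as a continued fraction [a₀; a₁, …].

[8; 2, 6, 1, 2, 2, 2]

⌊2074/245⌋ = 8, remainder 114
⌊245/114⌋ = 2, remainder 17
⌊114/17⌋ = 6, remainder 12
⌊17/12⌋ = 1, remainder 5
⌊12/5⌋ = 2, remainder 2
⌊5/2⌋ = 2, remainder 1
⌊2/1⌋ = 2, remainder 0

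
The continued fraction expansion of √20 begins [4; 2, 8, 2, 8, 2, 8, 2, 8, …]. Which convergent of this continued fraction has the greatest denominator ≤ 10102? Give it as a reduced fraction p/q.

List convergents until the denominator exceeds the bound:
a_0 = 4: 4/1  (≤ bound)
a_1 = 2: 9/2  (≤ bound)
a_2 = 8: 76/17  (≤ bound)
a_3 = 2: 161/36  (≤ bound)
a_4 = 8: 1364/305  (≤ bound)
a_5 = 2: 2889/646  (≤ bound)
a_6 = 8: 24476/5473  (≤ bound)
a_7 = 2: 51841/11592  (> 10102, stop)

24476/5473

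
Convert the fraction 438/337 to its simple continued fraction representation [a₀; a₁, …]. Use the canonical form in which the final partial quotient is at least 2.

⌊438/337⌋ = 1, remainder 101
⌊337/101⌋ = 3, remainder 34
⌊101/34⌋ = 2, remainder 33
⌊34/33⌋ = 1, remainder 1
⌊33/1⌋ = 33, remainder 0

[1; 3, 2, 1, 33]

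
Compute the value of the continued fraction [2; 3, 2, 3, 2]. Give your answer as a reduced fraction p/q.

126/55

Work from the innermost term outward:
Start with 2.
3 + 1/(2/1) = 3 + 1/2 = 7/2
2 + 1/(7/2) = 2 + 2/7 = 16/7
3 + 1/(16/7) = 3 + 7/16 = 55/16
2 + 1/(55/16) = 2 + 16/55 = 126/55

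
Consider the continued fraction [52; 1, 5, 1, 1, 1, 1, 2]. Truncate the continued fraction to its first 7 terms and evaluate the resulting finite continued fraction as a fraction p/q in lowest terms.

1744/33

Work from the innermost term outward:
Start with 1.
1 + 1/(1/1) = 1 + 1/1 = 2/1
1 + 1/(2/1) = 1 + 1/2 = 3/2
1 + 1/(3/2) = 1 + 2/3 = 5/3
5 + 1/(5/3) = 5 + 3/5 = 28/5
1 + 1/(28/5) = 1 + 5/28 = 33/28
52 + 1/(33/28) = 52 + 28/33 = 1744/33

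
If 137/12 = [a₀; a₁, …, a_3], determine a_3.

⌊137/12⌋ = 11, remainder 5
⌊12/5⌋ = 2, remainder 2
⌊5/2⌋ = 2, remainder 1
⌊2/1⌋ = 2, remainder 0

2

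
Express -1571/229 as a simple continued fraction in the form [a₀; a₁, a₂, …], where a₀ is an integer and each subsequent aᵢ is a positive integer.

[-7; 7, 6, 2, 2]

-1571 = -7·229 + 32, so a_0 = -7
229 = 7·32 + 5, so a_1 = 7
32 = 6·5 + 2, so a_2 = 6
5 = 2·2 + 1, so a_3 = 2
2 = 2·1 + 0, so a_4 = 2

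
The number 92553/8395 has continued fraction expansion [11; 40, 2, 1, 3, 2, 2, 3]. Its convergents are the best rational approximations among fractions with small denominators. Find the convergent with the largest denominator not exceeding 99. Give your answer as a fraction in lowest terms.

a_0 = 11: 11/1  (≤ bound)
a_1 = 40: 441/40  (≤ bound)
a_2 = 2: 893/81  (≤ bound)
a_3 = 1: 1334/121  (> 99, stop)

893/81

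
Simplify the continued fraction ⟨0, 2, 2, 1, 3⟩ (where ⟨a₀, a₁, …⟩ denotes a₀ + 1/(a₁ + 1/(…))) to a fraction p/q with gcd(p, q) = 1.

11/26

Build up convergents one term at a time:
a_0 = 0: 0/1
a_1 = 2: 1/2
a_2 = 2: 2/5
a_3 = 1: 3/7
a_4 = 3: 11/26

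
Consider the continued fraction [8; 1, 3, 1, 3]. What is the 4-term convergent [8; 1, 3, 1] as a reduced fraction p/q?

a_0 = 8: 8/1
a_1 = 1: 9/1
a_2 = 3: 35/4
a_3 = 1: 44/5

44/5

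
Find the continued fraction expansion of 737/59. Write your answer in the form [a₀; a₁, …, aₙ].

Run the Euclidean algorithm, recording each quotient:
737 = 12·59 + 29, so a_0 = 12
59 = 2·29 + 1, so a_1 = 2
29 = 29·1 + 0, so a_2 = 29

[12; 2, 29]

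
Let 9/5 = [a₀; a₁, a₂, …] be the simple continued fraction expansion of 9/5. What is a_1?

9 = 1·5 + 4, so a_0 = 1
5 = 1·4 + 1, so a_1 = 1

1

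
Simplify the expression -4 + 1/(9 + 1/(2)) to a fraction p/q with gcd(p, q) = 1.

Compute successive convergents:
a_0 = -4: -4/1
a_1 = 9: -35/9
a_2 = 2: -74/19

-74/19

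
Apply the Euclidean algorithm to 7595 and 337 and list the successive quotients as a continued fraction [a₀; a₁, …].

[22; 1, 1, 6, 4, 6]

Repeatedly divide and take the remainder:
7595 ÷ 337 → quotient 22, remainder 181
337 ÷ 181 → quotient 1, remainder 156
181 ÷ 156 → quotient 1, remainder 25
156 ÷ 25 → quotient 6, remainder 6
25 ÷ 6 → quotient 4, remainder 1
6 ÷ 1 → quotient 6, remainder 0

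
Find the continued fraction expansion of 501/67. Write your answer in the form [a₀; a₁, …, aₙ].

Run the Euclidean algorithm, recording each quotient:
501 = 7·67 + 32, so a_0 = 7
67 = 2·32 + 3, so a_1 = 2
32 = 10·3 + 2, so a_2 = 10
3 = 1·2 + 1, so a_3 = 1
2 = 2·1 + 0, so a_4 = 2

[7; 2, 10, 1, 2]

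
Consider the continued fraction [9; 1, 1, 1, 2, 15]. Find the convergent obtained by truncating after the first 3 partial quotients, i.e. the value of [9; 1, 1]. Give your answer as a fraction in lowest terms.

Start with 1.
1 + 1/(1/1) = 1 + 1/1 = 2/1
9 + 1/(2/1) = 9 + 1/2 = 19/2

19/2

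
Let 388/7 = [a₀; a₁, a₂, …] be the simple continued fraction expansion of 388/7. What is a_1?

2

388 = 55·7 + 3, so a_0 = 55
7 = 2·3 + 1, so a_1 = 2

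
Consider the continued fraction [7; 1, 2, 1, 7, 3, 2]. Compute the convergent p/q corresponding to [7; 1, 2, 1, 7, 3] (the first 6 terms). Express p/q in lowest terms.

a_0 = 7: 7/1
a_1 = 1: 8/1
a_2 = 2: 23/3
a_3 = 1: 31/4
a_4 = 7: 240/31
a_5 = 3: 751/97

751/97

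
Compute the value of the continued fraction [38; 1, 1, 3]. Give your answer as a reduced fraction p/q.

Start with 3.
1 + 1/(3/1) = 1 + 1/3 = 4/3
1 + 1/(4/3) = 1 + 3/4 = 7/4
38 + 1/(7/4) = 38 + 4/7 = 270/7

270/7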